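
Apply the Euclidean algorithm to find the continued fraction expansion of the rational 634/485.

Run the Euclidean algorithm on 634 and 485; the successive quotients are the partial quotients a_0, a_1, ... (each step inverts the fractional part left over by the previous one):
  634 = 1*485 + 149, so a_0 = 1.
  485 = 3*149 + 38, so a_1 = 3.
  149 = 3*38 + 35, so a_2 = 3.
  38 = 1*35 + 3, so a_3 = 1.
  35 = 11*3 + 2, so a_4 = 11.
  3 = 1*2 + 1, so a_5 = 1.
  2 = 2*1 + 0, so a_6 = 2.
The remainder reaches 0 after 7 divisions, so the expansion has 7 partial quotients, read off in order.

[1; 3, 3, 1, 11, 1, 2]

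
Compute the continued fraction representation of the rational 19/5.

Run the Euclidean algorithm on 19 and 5; the successive quotients are the partial quotients a_0, a_1, ... (each step inverts the fractional part left over by the previous one):
  19 = 3*5 + 4, so a_0 = 3.
  5 = 1*4 + 1, so a_1 = 1.
  4 = 4*1 + 0, so a_2 = 4.
The remainder reaches 0 after 3 divisions, so the expansion has 3 partial quotients, read off in order.

[3; 1, 4]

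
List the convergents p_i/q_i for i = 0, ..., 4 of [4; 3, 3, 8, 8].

Using the convergent recurrence p_i = a_i*p_{i-1} + p_{i-2}, q_i = a_i*q_{i-1} + q_{i-2} with p_{-2}=0, p_{-1}=1, q_{-2}=1, q_{-1}=0:
  i=0: a_0=4, p_0 = 4*1 + 0 = 4, q_0 = 4*0 + 1 = 1.
  i=1: a_1=3, p_1 = 3*4 + 1 = 13, q_1 = 3*1 + 0 = 3.
  i=2: a_2=3, p_2 = 3*13 + 4 = 43, q_2 = 3*3 + 1 = 10.
  i=3: a_3=8, p_3 = 8*43 + 13 = 357, q_3 = 8*10 + 3 = 83.
  i=4: a_4=8, p_4 = 8*357 + 43 = 2899, q_4 = 8*83 + 10 = 674.

4/1, 13/3, 43/10, 357/83, 2899/674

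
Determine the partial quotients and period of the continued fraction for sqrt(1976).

Write x_i = (sqrt(1976) + m_i)/d_i with (m_0, d_0) = (0, 1). a_0 = floor(sqrt(1976)) = 44, since 44^2 = 1936 <= 1976 < 2025 = 45^2.
Iterate m_{i+1} = d_i*a_i - m_i, d_{i+1} = (1976 - m_{i+1}^2)/d_i, a_{i+1} = floor((a_0 + m_{i+1})/d_{i+1}):
  m_1 = 1*44 - 0 = 44, d_1 = (1976 - 44^2)/1 = 40/1 = 40, a_1 = floor((44 + 44)/40) = 2.
  m_2 = 40*2 - 44 = 36, d_2 = (1976 - 36^2)/40 = 680/40 = 17, a_2 = floor((44 + 36)/17) = 4.
  m_3 = 17*4 - 36 = 32, d_3 = (1976 - 32^2)/17 = 952/17 = 56, a_3 = floor((44 + 32)/56) = 1.
  m_4 = 56*1 - 32 = 24, d_4 = (1976 - 24^2)/56 = 1400/56 = 25, a_4 = floor((44 + 24)/25) = 2.
  m_5 = 25*2 - 24 = 26, d_5 = (1976 - 26^2)/25 = 1300/25 = 52, a_5 = floor((44 + 26)/52) = 1.
  m_6 = 52*1 - 26 = 26, d_6 = (1976 - 26^2)/52 = 1300/52 = 25, a_6 = floor((44 + 26)/25) = 2.
  m_7 = 25*2 - 26 = 24, d_7 = (1976 - 24^2)/25 = 1400/25 = 56, a_7 = floor((44 + 24)/56) = 1.
  m_8 = 56*1 - 24 = 32, d_8 = (1976 - 32^2)/56 = 952/56 = 17, a_8 = floor((44 + 32)/17) = 4.
  m_9 = 17*4 - 32 = 36, d_9 = (1976 - 36^2)/17 = 680/17 = 40, a_9 = floor((44 + 36)/40) = 2.
  m_10 = 40*2 - 36 = 44, d_10 = (1976 - 44^2)/40 = 40/40 = 1, a_10 = floor((44 + 44)/1) = 88.
  m_11 = 1*88 - 44 = 44, d_11 = (1976 - 44^2)/1 = 40/1 = 40: (m_11, d_11) = (m_1, d_1) = (44, 40), so from here the quotients repeat a_1, ..., a_10; the period length is 10.
Hence the expansion of sqrt(1976) is a_0 = 44 followed by the repeating block 2, 4, 1, 2, 1, 2, 1, 4, 2, 88 (period 10).

[44; (2, 4, 1, 2, 1, 2, 1, 4, 2, 88)]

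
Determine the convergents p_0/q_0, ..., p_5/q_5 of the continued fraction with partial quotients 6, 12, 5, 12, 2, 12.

6/1, 73/12, 371/61, 4525/744, 9421/1549, 117577/19332

Using the convergent recurrence p_i = a_i*p_{i-1} + p_{i-2}, q_i = a_i*q_{i-1} + q_{i-2} with p_{-2}=0, p_{-1}=1, q_{-2}=1, q_{-1}=0:
  i=0: a_0=6, p_0 = 6*1 + 0 = 6, q_0 = 6*0 + 1 = 1.
  i=1: a_1=12, p_1 = 12*6 + 1 = 73, q_1 = 12*1 + 0 = 12.
  i=2: a_2=5, p_2 = 5*73 + 6 = 371, q_2 = 5*12 + 1 = 61.
  i=3: a_3=12, p_3 = 12*371 + 73 = 4525, q_3 = 12*61 + 12 = 744.
  i=4: a_4=2, p_4 = 2*4525 + 371 = 9421, q_4 = 2*744 + 61 = 1549.
  i=5: a_5=12, p_5 = 12*9421 + 4525 = 117577, q_5 = 12*1549 + 744 = 19332.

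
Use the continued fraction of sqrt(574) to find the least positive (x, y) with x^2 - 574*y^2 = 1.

First expand sqrt(574) as a continued fraction. With x_i = (sqrt(574) + m_i)/d_i and (m_0, d_0) = (0, 1): a_0 = floor(sqrt(574)) = 23, since 23^2 = 529 <= 574 < 576 = 24^2.
Iterate m_{i+1} = d_i*a_i - m_i, d_{i+1} = (574 - m_{i+1}^2)/d_i, a_{i+1} = floor((a_0 + m_{i+1})/d_{i+1}):
  m_1 = 1*23 - 0 = 23, d_1 = (574 - 23^2)/1 = 45/1 = 45, a_1 = floor((23 + 23)/45) = 1.
  m_2 = 45*1 - 23 = 22, d_2 = (574 - 22^2)/45 = 90/45 = 2, a_2 = floor((23 + 22)/2) = 22.
  m_3 = 2*22 - 22 = 22, d_3 = (574 - 22^2)/2 = 90/2 = 45, a_3 = floor((23 + 22)/45) = 1.
  m_4 = 45*1 - 22 = 23, d_4 = (574 - 23^2)/45 = 45/45 = 1, a_4 = floor((23 + 23)/1) = 46.
  m_5 = 1*46 - 23 = 23, d_5 = (574 - 23^2)/1 = 45/1 = 45: (m_5, d_5) = (m_1, d_1) = (23, 45), so from here the quotients repeat a_1, ..., a_4; the period length is 4.
So sqrt(574) = [23; (1, 22, 1, 46)] with period length k = 4.
k is even, so the fundamental solution of x^2 - 574y^2 = 1 is (p_{k-1}, q_{k-1}) = (p_3, q_3); compute convergents through index 3.
Convergents (p_i = a_i*p_{i-1} + p_{i-2}, q_i = a_i*q_{i-1} + q_{i-2} with p_{-2}=0, p_{-1}=1, q_{-2}=1, q_{-1}=0):
  i=0: a_0=23, p_0 = 23*1 + 0 = 23, q_0 = 23*0 + 1 = 1.
  i=1: a_1=1, p_1 = 1*23 + 1 = 24, q_1 = 1*1 + 0 = 1.
  i=2: a_2=22, p_2 = 22*24 + 23 = 551, q_2 = 22*1 + 1 = 23.
  i=3: a_3=1, p_3 = 1*551 + 24 = 575, q_3 = 1*23 + 1 = 24.
Check: 575^2 - 574*24^2 = 330625 - 330624 = 1, so (x, y) = (575, 24) solves the equation, and by the theorem it is the least positive solution.

(x, y) = (575, 24)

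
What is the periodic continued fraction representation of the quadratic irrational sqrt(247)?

[15; (1, 2, 1, 1, 9, 1, 9, 1, 1, 2, 1, 30)]

Write x_i = (sqrt(247) + m_i)/d_i with (m_0, d_0) = (0, 1). a_0 = floor(sqrt(247)) = 15, since 15^2 = 225 <= 247 < 256 = 16^2.
Iterate m_{i+1} = d_i*a_i - m_i, d_{i+1} = (247 - m_{i+1}^2)/d_i, a_{i+1} = floor((a_0 + m_{i+1})/d_{i+1}):
  m_1 = 1*15 - 0 = 15, d_1 = (247 - 15^2)/1 = 22/1 = 22, a_1 = floor((15 + 15)/22) = 1.
  m_2 = 22*1 - 15 = 7, d_2 = (247 - 7^2)/22 = 198/22 = 9, a_2 = floor((15 + 7)/9) = 2.
  m_3 = 9*2 - 7 = 11, d_3 = (247 - 11^2)/9 = 126/9 = 14, a_3 = floor((15 + 11)/14) = 1.
  m_4 = 14*1 - 11 = 3, d_4 = (247 - 3^2)/14 = 238/14 = 17, a_4 = floor((15 + 3)/17) = 1.
  m_5 = 17*1 - 3 = 14, d_5 = (247 - 14^2)/17 = 51/17 = 3, a_5 = floor((15 + 14)/3) = 9.
  m_6 = 3*9 - 14 = 13, d_6 = (247 - 13^2)/3 = 78/3 = 26, a_6 = floor((15 + 13)/26) = 1.
  m_7 = 26*1 - 13 = 13, d_7 = (247 - 13^2)/26 = 78/26 = 3, a_7 = floor((15 + 13)/3) = 9.
  m_8 = 3*9 - 13 = 14, d_8 = (247 - 14^2)/3 = 51/3 = 17, a_8 = floor((15 + 14)/17) = 1.
  m_9 = 17*1 - 14 = 3, d_9 = (247 - 3^2)/17 = 238/17 = 14, a_9 = floor((15 + 3)/14) = 1.
  m_10 = 14*1 - 3 = 11, d_10 = (247 - 11^2)/14 = 126/14 = 9, a_10 = floor((15 + 11)/9) = 2.
  m_11 = 9*2 - 11 = 7, d_11 = (247 - 7^2)/9 = 198/9 = 22, a_11 = floor((15 + 7)/22) = 1.
  m_12 = 22*1 - 7 = 15, d_12 = (247 - 15^2)/22 = 22/22 = 1, a_12 = floor((15 + 15)/1) = 30.
  m_13 = 1*30 - 15 = 15, d_13 = (247 - 15^2)/1 = 22/1 = 22: (m_13, d_13) = (m_1, d_1) = (15, 22), so from here the quotients repeat a_1, ..., a_12; the period length is 12.
Hence the expansion of sqrt(247) is a_0 = 15 followed by the repeating block 1, 2, 1, 1, 9, 1, 9, 1, 1, 2, 1, 30 (period 12).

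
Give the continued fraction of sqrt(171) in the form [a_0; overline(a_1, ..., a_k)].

[13; overline(13, 26)]

Write x_i = (sqrt(171) + m_i)/d_i with (m_0, d_0) = (0, 1). a_0 = floor(sqrt(171)) = 13, since 13^2 = 169 <= 171 < 196 = 14^2.
Iterate m_{i+1} = d_i*a_i - m_i, d_{i+1} = (171 - m_{i+1}^2)/d_i, a_{i+1} = floor((a_0 + m_{i+1})/d_{i+1}):
  m_1 = 1*13 - 0 = 13, d_1 = (171 - 13^2)/1 = 2/1 = 2, a_1 = floor((13 + 13)/2) = 13.
  m_2 = 2*13 - 13 = 13, d_2 = (171 - 13^2)/2 = 2/2 = 1, a_2 = floor((13 + 13)/1) = 26.
  m_3 = 1*26 - 13 = 13, d_3 = (171 - 13^2)/1 = 2/1 = 2: (m_3, d_3) = (m_1, d_1) = (13, 2), so from here the quotients repeat a_1, a_2; the period length is 2.
Hence the expansion of sqrt(171) is a_0 = 13 followed by the repeating block 13, 26 (period 2).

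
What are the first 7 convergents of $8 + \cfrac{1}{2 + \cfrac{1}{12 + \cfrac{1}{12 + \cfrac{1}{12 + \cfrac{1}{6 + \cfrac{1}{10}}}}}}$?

Using the convergent recurrence p_i = a_i*p_{i-1} + p_{i-2}, q_i = a_i*q_{i-1} + q_{i-2} with p_{-2}=0, p_{-1}=1, q_{-2}=1, q_{-1}=0:
  i=0: a_0=8, p_0 = 8*1 + 0 = 8, q_0 = 8*0 + 1 = 1.
  i=1: a_1=2, p_1 = 2*8 + 1 = 17, q_1 = 2*1 + 0 = 2.
  i=2: a_2=12, p_2 = 12*17 + 8 = 212, q_2 = 12*2 + 1 = 25.
  i=3: a_3=12, p_3 = 12*212 + 17 = 2561, q_3 = 12*25 + 2 = 302.
  i=4: a_4=12, p_4 = 12*2561 + 212 = 30944, q_4 = 12*302 + 25 = 3649.
  i=5: a_5=6, p_5 = 6*30944 + 2561 = 188225, q_5 = 6*3649 + 302 = 22196.
  i=6: a_6=10, p_6 = 10*188225 + 30944 = 1913194, q_6 = 10*22196 + 3649 = 225609.

8/1, 17/2, 212/25, 2561/302, 30944/3649, 188225/22196, 1913194/225609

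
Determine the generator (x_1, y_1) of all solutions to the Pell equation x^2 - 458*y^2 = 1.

First expand sqrt(458) as a continued fraction. With x_i = (sqrt(458) + m_i)/d_i and (m_0, d_0) = (0, 1): a_0 = floor(sqrt(458)) = 21, since 21^2 = 441 <= 458 < 484 = 22^2.
Iterate m_{i+1} = d_i*a_i - m_i, d_{i+1} = (458 - m_{i+1}^2)/d_i, a_{i+1} = floor((a_0 + m_{i+1})/d_{i+1}):
  m_1 = 1*21 - 0 = 21, d_1 = (458 - 21^2)/1 = 17/1 = 17, a_1 = floor((21 + 21)/17) = 2.
  m_2 = 17*2 - 21 = 13, d_2 = (458 - 13^2)/17 = 289/17 = 17, a_2 = floor((21 + 13)/17) = 2.
  m_3 = 17*2 - 13 = 21, d_3 = (458 - 21^2)/17 = 17/17 = 1, a_3 = floor((21 + 21)/1) = 42.
  m_4 = 1*42 - 21 = 21, d_4 = (458 - 21^2)/1 = 17/1 = 17: (m_4, d_4) = (m_1, d_1) = (21, 17), so from here the quotients repeat a_1, ..., a_3; the period length is 3.
So sqrt(458) = [21; (2, 2, 42)] with period length k = 3.
k is odd, so (p_{k-1}, q_{k-1}) only solves x^2 - 458y^2 = -1 and the fundamental solution of x^2 - 458y^2 = 1 is (p_{2k-1}, q_{2k-1}) = (p_5, q_5); compute convergents through index 5, running through the period twice.
Convergents (p_i = a_i*p_{i-1} + p_{i-2}, q_i = a_i*q_{i-1} + q_{i-2} with p_{-2}=0, p_{-1}=1, q_{-2}=1, q_{-1}=0):
  i=0: a_0=21, p_0 = 21*1 + 0 = 21, q_0 = 21*0 + 1 = 1.
  i=1: a_1=2, p_1 = 2*21 + 1 = 43, q_1 = 2*1 + 0 = 2.
  i=2: a_2=2, p_2 = 2*43 + 21 = 107, q_2 = 2*2 + 1 = 5.
  i=3: a_3=42, p_3 = 42*107 + 43 = 4537, q_3 = 42*5 + 2 = 212.
  i=4: a_4=2, p_4 = 2*4537 + 107 = 9181, q_4 = 2*212 + 5 = 429.
  i=5: a_5=2, p_5 = 2*9181 + 4537 = 22899, q_5 = 2*429 + 212 = 1070.
Indeed p_2^2 - 458*q_2^2 = 11449 - 11450 = -1, not +1.
Check: 22899^2 - 458*1070^2 = 524364201 - 524364200 = 1, so (x, y) = (22899, 1070) solves the equation, and by the theorem it is the least positive solution.

(x, y) = (22899, 1070)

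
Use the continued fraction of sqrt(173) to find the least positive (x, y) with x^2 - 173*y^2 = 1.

First expand sqrt(173) as a continued fraction. With x_i = (sqrt(173) + m_i)/d_i and (m_0, d_0) = (0, 1): a_0 = floor(sqrt(173)) = 13, since 13^2 = 169 <= 173 < 196 = 14^2.
Iterate m_{i+1} = d_i*a_i - m_i, d_{i+1} = (173 - m_{i+1}^2)/d_i, a_{i+1} = floor((a_0 + m_{i+1})/d_{i+1}):
  m_1 = 1*13 - 0 = 13, d_1 = (173 - 13^2)/1 = 4/1 = 4, a_1 = floor((13 + 13)/4) = 6.
  m_2 = 4*6 - 13 = 11, d_2 = (173 - 11^2)/4 = 52/4 = 13, a_2 = floor((13 + 11)/13) = 1.
  m_3 = 13*1 - 11 = 2, d_3 = (173 - 2^2)/13 = 169/13 = 13, a_3 = floor((13 + 2)/13) = 1.
  m_4 = 13*1 - 2 = 11, d_4 = (173 - 11^2)/13 = 52/13 = 4, a_4 = floor((13 + 11)/4) = 6.
  m_5 = 4*6 - 11 = 13, d_5 = (173 - 13^2)/4 = 4/4 = 1, a_5 = floor((13 + 13)/1) = 26.
  m_6 = 1*26 - 13 = 13, d_6 = (173 - 13^2)/1 = 4/1 = 4: (m_6, d_6) = (m_1, d_1) = (13, 4), so from here the quotients repeat a_1, ..., a_5; the period length is 5.
So sqrt(173) = [13; (6, 1, 1, 6, 26)] with period length k = 5.
k is odd, so (p_{k-1}, q_{k-1}) only solves x^2 - 173y^2 = -1 and the fundamental solution of x^2 - 173y^2 = 1 is (p_{2k-1}, q_{2k-1}) = (p_9, q_9); compute convergents through index 9, running through the period twice.
Convergents (p_i = a_i*p_{i-1} + p_{i-2}, q_i = a_i*q_{i-1} + q_{i-2} with p_{-2}=0, p_{-1}=1, q_{-2}=1, q_{-1}=0):
  i=0: a_0=13, p_0 = 13*1 + 0 = 13, q_0 = 13*0 + 1 = 1.
  i=1: a_1=6, p_1 = 6*13 + 1 = 79, q_1 = 6*1 + 0 = 6.
  i=2: a_2=1, p_2 = 1*79 + 13 = 92, q_2 = 1*6 + 1 = 7.
  i=3: a_3=1, p_3 = 1*92 + 79 = 171, q_3 = 1*7 + 6 = 13.
  i=4: a_4=6, p_4 = 6*171 + 92 = 1118, q_4 = 6*13 + 7 = 85.
  i=5: a_5=26, p_5 = 26*1118 + 171 = 29239, q_5 = 26*85 + 13 = 2223.
  i=6: a_6=6, p_6 = 6*29239 + 1118 = 176552, q_6 = 6*2223 + 85 = 13423.
  i=7: a_7=1, p_7 = 1*176552 + 29239 = 205791, q_7 = 1*13423 + 2223 = 15646.
  i=8: a_8=1, p_8 = 1*205791 + 176552 = 382343, q_8 = 1*15646 + 13423 = 29069.
  i=9: a_9=6, p_9 = 6*382343 + 205791 = 2499849, q_9 = 6*29069 + 15646 = 190060.
Indeed p_4^2 - 173*q_4^2 = 1249924 - 1249925 = -1, not +1.
Check: 2499849^2 - 173*190060^2 = 6249245022801 - 6249245022800 = 1, so (x, y) = (2499849, 190060) solves the equation, and by the theorem it is the least positive solution.

(x, y) = (2499849, 190060)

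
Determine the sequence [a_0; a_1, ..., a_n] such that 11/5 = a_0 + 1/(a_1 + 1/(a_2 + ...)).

Run the Euclidean algorithm on 11 and 5; the successive quotients are the partial quotients a_0, a_1, ... (each step inverts the fractional part left over by the previous one):
  11 = 2*5 + 1, so a_0 = 2.
  5 = 5*1 + 0, so a_1 = 5.
The remainder reaches 0 after 2 divisions, so the expansion has 2 partial quotients, read off in order.

[2; 5]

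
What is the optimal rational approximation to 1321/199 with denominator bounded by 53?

Expand x = 1321/199 as a continued fraction with the Euclidean algorithm:
  1321 = 6*199 + 127, so a_0 = 6.
  199 = 1*127 + 72, so a_1 = 1.
  127 = 1*72 + 55, so a_2 = 1.
  72 = 1*55 + 17, so a_3 = 1.
  55 = 3*17 + 4, so a_4 = 3.
  17 = 4*4 + 1, so a_5 = 4.
  4 = 4*1 + 0, so a_6 = 4.
so x = [6; 1, 1, 1, 3, 4, 4].
Convergents (p_i = a_i*p_{i-1} + p_{i-2}, q_i = a_i*q_{i-1} + q_{i-2} with p_{-2}=0, p_{-1}=1, q_{-2}=1, q_{-1}=0), until the denominator exceeds 53:
  i=0: a_0=6, p_0 = 6*1 + 0 = 6, q_0 = 6*0 + 1 = 1.
  i=1: a_1=1, p_1 = 1*6 + 1 = 7, q_1 = 1*1 + 0 = 1.
  i=2: a_2=1, p_2 = 1*7 + 6 = 13, q_2 = 1*1 + 1 = 2.
  i=3: a_3=1, p_3 = 1*13 + 7 = 20, q_3 = 1*2 + 1 = 3.
  i=4: a_4=3, p_4 = 3*20 + 13 = 73, q_4 = 3*3 + 2 = 11.
  i=5: a_5=4, p_5 = 4*73 + 20 = 312, q_5 = 4*11 + 3 = 47.
  i=6: a_6=4, p_6 = 4*312 + 73 = 1321, q_6 = 4*47 + 11 = 199.
q_6 = 199 > 53, so the last convergent with denominator <= 53 is p_5/q_5 = 312/47.
The closest fraction with denominator <= 53 is either p_5/q_5 or the intermediate fraction (k*p_5 + p_4)/(k*q_5 + q_4) with the largest k >= 1 whose denominator stays <= 53; these approach x as k grows, and every other convergent or intermediate fraction in range is farther away.
Largest k: floor((53 - q_4)/q_5) = floor((53 - 11)/47) = 0.
Since k = 0, no intermediate fraction beyond p_5/q_5 has denominator <= 53, so the convergent 312/47 is the closest (its error is |1321*47 - 312*199|/(199*47) = 1/9353).

312/47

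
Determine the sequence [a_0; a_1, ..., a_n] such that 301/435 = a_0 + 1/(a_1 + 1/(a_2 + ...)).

Run the Euclidean algorithm on 301 and 435; the successive quotients are the partial quotients a_0, a_1, ... (each step inverts the fractional part left over by the previous one):
  301 = 0*435 + 301, so a_0 = 0.
  435 = 1*301 + 134, so a_1 = 1.
  301 = 2*134 + 33, so a_2 = 2.
  134 = 4*33 + 2, so a_3 = 4.
  33 = 16*2 + 1, so a_4 = 16.
  2 = 2*1 + 0, so a_5 = 2.
The remainder reaches 0 after 6 divisions, so the expansion has 6 partial quotients, read off in order.

[0; 1, 2, 4, 16, 2]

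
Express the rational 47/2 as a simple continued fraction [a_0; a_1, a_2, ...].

[23; 2]

Run the Euclidean algorithm on 47 and 2; the successive quotients are the partial quotients a_0, a_1, ... (each step inverts the fractional part left over by the previous one):
  47 = 23*2 + 1, so a_0 = 23.
  2 = 2*1 + 0, so a_1 = 2.
The remainder reaches 0 after 2 divisions, so the expansion has 2 partial quotients, read off in order.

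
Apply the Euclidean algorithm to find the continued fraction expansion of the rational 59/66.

[0; 1, 8, 2, 3]

Run the Euclidean algorithm on 59 and 66; the successive quotients are the partial quotients a_0, a_1, ... (each step inverts the fractional part left over by the previous one):
  59 = 0*66 + 59, so a_0 = 0.
  66 = 1*59 + 7, so a_1 = 1.
  59 = 8*7 + 3, so a_2 = 8.
  7 = 2*3 + 1, so a_3 = 2.
  3 = 3*1 + 0, so a_4 = 3.
The remainder reaches 0 after 5 divisions, so the expansion has 5 partial quotients, read off in order.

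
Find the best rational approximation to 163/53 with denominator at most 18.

40/13

Expand x = 163/53 as a continued fraction with the Euclidean algorithm:
  163 = 3*53 + 4, so a_0 = 3.
  53 = 13*4 + 1, so a_1 = 13.
  4 = 4*1 + 0, so a_2 = 4.
so x = [3; 13, 4].
Convergents (p_i = a_i*p_{i-1} + p_{i-2}, q_i = a_i*q_{i-1} + q_{i-2} with p_{-2}=0, p_{-1}=1, q_{-2}=1, q_{-1}=0), until the denominator exceeds 18:
  i=0: a_0=3, p_0 = 3*1 + 0 = 3, q_0 = 3*0 + 1 = 1.
  i=1: a_1=13, p_1 = 13*3 + 1 = 40, q_1 = 13*1 + 0 = 13.
  i=2: a_2=4, p_2 = 4*40 + 3 = 163, q_2 = 4*13 + 1 = 53.
q_2 = 53 > 18, so the last convergent with denominator <= 18 is p_1/q_1 = 40/13.
The closest fraction with denominator <= 18 is either p_1/q_1 or the intermediate fraction (k*p_1 + p_0)/(k*q_1 + q_0) with the largest k >= 1 whose denominator stays <= 18; these approach x as k grows, and every other convergent or intermediate fraction in range is farther away.
Largest k: floor((18 - q_0)/q_1) = floor((18 - 1)/13) = 1.
That gives (1*40 + 3)/(1*13 + 1) = 43/14.
Compare the errors: |x - 40/13| = |163*13 - 40*53|/(53*13) = 1/689, and |x - 43/14| = |163*14 - 43*53|/(53*14) = 3/742.
Cross-multiplying, 1*742 = 742 < 2067 = 3*689, so 1/689 is smaller: the convergent 40/13 is closer to x than 43/14.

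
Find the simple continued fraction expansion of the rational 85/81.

Run the Euclidean algorithm on 85 and 81; the successive quotients are the partial quotients a_0, a_1, ... (each step inverts the fractional part left over by the previous one):
  85 = 1*81 + 4, so a_0 = 1.
  81 = 20*4 + 1, so a_1 = 20.
  4 = 4*1 + 0, so a_2 = 4.
The remainder reaches 0 after 3 divisions, so the expansion has 3 partial quotients, read off in order.

[1; 20, 4]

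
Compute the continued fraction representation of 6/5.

Run the Euclidean algorithm on 6 and 5; the successive quotients are the partial quotients a_0, a_1, ... (each step inverts the fractional part left over by the previous one):
  6 = 1*5 + 1, so a_0 = 1.
  5 = 5*1 + 0, so a_1 = 5.
The remainder reaches 0 after 2 divisions, so the expansion has 2 partial quotients, read off in order.

[1; 5]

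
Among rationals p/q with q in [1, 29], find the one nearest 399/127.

Expand x = 399/127 as a continued fraction with the Euclidean algorithm:
  399 = 3*127 + 18, so a_0 = 3.
  127 = 7*18 + 1, so a_1 = 7.
  18 = 18*1 + 0, so a_2 = 18.
so x = [3; 7, 18].
Convergents (p_i = a_i*p_{i-1} + p_{i-2}, q_i = a_i*q_{i-1} + q_{i-2} with p_{-2}=0, p_{-1}=1, q_{-2}=1, q_{-1}=0), until the denominator exceeds 29:
  i=0: a_0=3, p_0 = 3*1 + 0 = 3, q_0 = 3*0 + 1 = 1.
  i=1: a_1=7, p_1 = 7*3 + 1 = 22, q_1 = 7*1 + 0 = 7.
  i=2: a_2=18, p_2 = 18*22 + 3 = 399, q_2 = 18*7 + 1 = 127.
q_2 = 127 > 29, so the last convergent with denominator <= 29 is p_1/q_1 = 22/7.
The closest fraction with denominator <= 29 is either p_1/q_1 or the intermediate fraction (k*p_1 + p_0)/(k*q_1 + q_0) with the largest k >= 1 whose denominator stays <= 29; these approach x as k grows, and every other convergent or intermediate fraction in range is farther away.
Largest k: floor((29 - q_0)/q_1) = floor((29 - 1)/7) = 4.
That gives (4*22 + 3)/(4*7 + 1) = 91/29.
Compare the errors: |x - 22/7| = |399*7 - 22*127|/(127*7) = 1/889, and |x - 91/29| = |399*29 - 91*127|/(127*29) = 14/3683.
Cross-multiplying, 1*3683 = 3683 < 12446 = 14*889, so 1/889 is smaller: the convergent 22/7 is closer to x than 91/29.

22/7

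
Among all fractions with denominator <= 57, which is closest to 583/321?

89/49

Expand x = 583/321 as a continued fraction with the Euclidean algorithm:
  583 = 1*321 + 262, so a_0 = 1.
  321 = 1*262 + 59, so a_1 = 1.
  262 = 4*59 + 26, so a_2 = 4.
  59 = 2*26 + 7, so a_3 = 2.
  26 = 3*7 + 5, so a_4 = 3.
  7 = 1*5 + 2, so a_5 = 1.
  5 = 2*2 + 1, so a_6 = 2.
  2 = 2*1 + 0, so a_7 = 2.
so x = [1; 1, 4, 2, 3, 1, 2, 2].
Convergents (p_i = a_i*p_{i-1} + p_{i-2}, q_i = a_i*q_{i-1} + q_{i-2} with p_{-2}=0, p_{-1}=1, q_{-2}=1, q_{-1}=0), until the denominator exceeds 57:
  i=0: a_0=1, p_0 = 1*1 + 0 = 1, q_0 = 1*0 + 1 = 1.
  i=1: a_1=1, p_1 = 1*1 + 1 = 2, q_1 = 1*1 + 0 = 1.
  i=2: a_2=4, p_2 = 4*2 + 1 = 9, q_2 = 4*1 + 1 = 5.
  i=3: a_3=2, p_3 = 2*9 + 2 = 20, q_3 = 2*5 + 1 = 11.
  i=4: a_4=3, p_4 = 3*20 + 9 = 69, q_4 = 3*11 + 5 = 38.
  i=5: a_5=1, p_5 = 1*69 + 20 = 89, q_5 = 1*38 + 11 = 49.
  i=6: a_6=2, p_6 = 2*89 + 69 = 247, q_6 = 2*49 + 38 = 136.
q_6 = 136 > 57, so the last convergent with denominator <= 57 is p_5/q_5 = 89/49.
The closest fraction with denominator <= 57 is either p_5/q_5 or the intermediate fraction (k*p_5 + p_4)/(k*q_5 + q_4) with the largest k >= 1 whose denominator stays <= 57; these approach x as k grows, and every other convergent or intermediate fraction in range is farther away.
Largest k: floor((57 - q_4)/q_5) = floor((57 - 38)/49) = 0.
Since k = 0, no intermediate fraction beyond p_5/q_5 has denominator <= 57, so the convergent 89/49 is the closest (its error is |583*49 - 89*321|/(321*49) = 2/15729).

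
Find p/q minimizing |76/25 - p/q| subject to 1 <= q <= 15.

Expand x = 76/25 as a continued fraction with the Euclidean algorithm:
  76 = 3*25 + 1, so a_0 = 3.
  25 = 25*1 + 0, so a_1 = 25.
so x = [3; 25].
Convergents (p_i = a_i*p_{i-1} + p_{i-2}, q_i = a_i*q_{i-1} + q_{i-2} with p_{-2}=0, p_{-1}=1, q_{-2}=1, q_{-1}=0), until the denominator exceeds 15:
  i=0: a_0=3, p_0 = 3*1 + 0 = 3, q_0 = 3*0 + 1 = 1.
  i=1: a_1=25, p_1 = 25*3 + 1 = 76, q_1 = 25*1 + 0 = 25.
q_1 = 25 > 15, so the last convergent with denominator <= 15 is p_0/q_0 = 3/1.
The closest fraction with denominator <= 15 is either p_0/q_0 or the intermediate fraction (k*p_0 + p_{-1})/(k*q_0 + q_{-1}) with the largest k >= 1 whose denominator stays <= 15; these approach x as k grows, and every other convergent or intermediate fraction in range is farther away.
Largest k: floor((15 - q_{-1})/q_0) = floor((15 - 0)/1) = 15 (using the seeds p_{-1} = 1, q_{-1} = 0).
That gives (15*3 + 1)/(15*1 + 0) = 46/15.
Compare the errors: |x - 3/1| = |76*1 - 3*25|/(25*1) = 1/25, and |x - 46/15| = |76*15 - 46*25|/(25*15) = 10/375.
Cross-multiplying, 10*25 = 250 < 375 = 1*375, so 10/375 is smaller: the intermediate fraction 46/15 is closer to x than 3/1.

46/15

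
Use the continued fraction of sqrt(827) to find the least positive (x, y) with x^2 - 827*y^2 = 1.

First expand sqrt(827) as a continued fraction. With x_i = (sqrt(827) + m_i)/d_i and (m_0, d_0) = (0, 1): a_0 = floor(sqrt(827)) = 28, since 28^2 = 784 <= 827 < 841 = 29^2.
Iterate m_{i+1} = d_i*a_i - m_i, d_{i+1} = (827 - m_{i+1}^2)/d_i, a_{i+1} = floor((a_0 + m_{i+1})/d_{i+1}):
  m_1 = 1*28 - 0 = 28, d_1 = (827 - 28^2)/1 = 43/1 = 43, a_1 = floor((28 + 28)/43) = 1.
  m_2 = 43*1 - 28 = 15, d_2 = (827 - 15^2)/43 = 602/43 = 14, a_2 = floor((28 + 15)/14) = 3.
  m_3 = 14*3 - 15 = 27, d_3 = (827 - 27^2)/14 = 98/14 = 7, a_3 = floor((28 + 27)/7) = 7.
  m_4 = 7*7 - 27 = 22, d_4 = (827 - 22^2)/7 = 343/7 = 49, a_4 = floor((28 + 22)/49) = 1.
  m_5 = 49*1 - 22 = 27, d_5 = (827 - 27^2)/49 = 98/49 = 2, a_5 = floor((28 + 27)/2) = 27.
  m_6 = 2*27 - 27 = 27, d_6 = (827 - 27^2)/2 = 98/2 = 49, a_6 = floor((28 + 27)/49) = 1.
  m_7 = 49*1 - 27 = 22, d_7 = (827 - 22^2)/49 = 343/49 = 7, a_7 = floor((28 + 22)/7) = 7.
  m_8 = 7*7 - 22 = 27, d_8 = (827 - 27^2)/7 = 98/7 = 14, a_8 = floor((28 + 27)/14) = 3.
  m_9 = 14*3 - 27 = 15, d_9 = (827 - 15^2)/14 = 602/14 = 43, a_9 = floor((28 + 15)/43) = 1.
  m_10 = 43*1 - 15 = 28, d_10 = (827 - 28^2)/43 = 43/43 = 1, a_10 = floor((28 + 28)/1) = 56.
  m_11 = 1*56 - 28 = 28, d_11 = (827 - 28^2)/1 = 43/1 = 43: (m_11, d_11) = (m_1, d_1) = (28, 43), so from here the quotients repeat a_1, ..., a_10; the period length is 10.
So sqrt(827) = [28; (1, 3, 7, 1, 27, 1, 7, 3, 1, 56)] with period length k = 10.
k is even, so the fundamental solution of x^2 - 827y^2 = 1 is (p_{k-1}, q_{k-1}) = (p_9, q_9); compute convergents through index 9.
Convergents (p_i = a_i*p_{i-1} + p_{i-2}, q_i = a_i*q_{i-1} + q_{i-2} with p_{-2}=0, p_{-1}=1, q_{-2}=1, q_{-1}=0):
  i=0: a_0=28, p_0 = 28*1 + 0 = 28, q_0 = 28*0 + 1 = 1.
  i=1: a_1=1, p_1 = 1*28 + 1 = 29, q_1 = 1*1 + 0 = 1.
  i=2: a_2=3, p_2 = 3*29 + 28 = 115, q_2 = 3*1 + 1 = 4.
  i=3: a_3=7, p_3 = 7*115 + 29 = 834, q_3 = 7*4 + 1 = 29.
  i=4: a_4=1, p_4 = 1*834 + 115 = 949, q_4 = 1*29 + 4 = 33.
  i=5: a_5=27, p_5 = 27*949 + 834 = 26457, q_5 = 27*33 + 29 = 920.
  i=6: a_6=1, p_6 = 1*26457 + 949 = 27406, q_6 = 1*920 + 33 = 953.
  i=7: a_7=7, p_7 = 7*27406 + 26457 = 218299, q_7 = 7*953 + 920 = 7591.
  i=8: a_8=3, p_8 = 3*218299 + 27406 = 682303, q_8 = 3*7591 + 953 = 23726.
  i=9: a_9=1, p_9 = 1*682303 + 218299 = 900602, q_9 = 1*23726 + 7591 = 31317.
Check: 900602^2 - 827*31317^2 = 811083962404 - 811083962403 = 1, so (x, y) = (900602, 31317) solves the equation, and by the theorem it is the least positive solution.

(x, y) = (900602, 31317)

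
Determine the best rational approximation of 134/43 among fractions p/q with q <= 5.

Expand x = 134/43 as a continued fraction with the Euclidean algorithm:
  134 = 3*43 + 5, so a_0 = 3.
  43 = 8*5 + 3, so a_1 = 8.
  5 = 1*3 + 2, so a_2 = 1.
  3 = 1*2 + 1, so a_3 = 1.
  2 = 2*1 + 0, so a_4 = 2.
so x = [3; 8, 1, 1, 2].
Convergents (p_i = a_i*p_{i-1} + p_{i-2}, q_i = a_i*q_{i-1} + q_{i-2} with p_{-2}=0, p_{-1}=1, q_{-2}=1, q_{-1}=0), until the denominator exceeds 5:
  i=0: a_0=3, p_0 = 3*1 + 0 = 3, q_0 = 3*0 + 1 = 1.
  i=1: a_1=8, p_1 = 8*3 + 1 = 25, q_1 = 8*1 + 0 = 8.
q_1 = 8 > 5, so the last convergent with denominator <= 5 is p_0/q_0 = 3/1.
The closest fraction with denominator <= 5 is either p_0/q_0 or the intermediate fraction (k*p_0 + p_{-1})/(k*q_0 + q_{-1}) with the largest k >= 1 whose denominator stays <= 5; these approach x as k grows, and every other convergent or intermediate fraction in range is farther away.
Largest k: floor((5 - q_{-1})/q_0) = floor((5 - 0)/1) = 5 (using the seeds p_{-1} = 1, q_{-1} = 0).
That gives (5*3 + 1)/(5*1 + 0) = 16/5.
Compare the errors: |x - 3/1| = |134*1 - 3*43|/(43*1) = 5/43, and |x - 16/5| = |134*5 - 16*43|/(43*5) = 18/215.
Cross-multiplying, 18*43 = 774 < 1075 = 5*215, so 18/215 is smaller: the intermediate fraction 16/5 is closer to x than 3/1.

16/5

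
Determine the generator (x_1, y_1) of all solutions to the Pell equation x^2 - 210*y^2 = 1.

First expand sqrt(210) as a continued fraction. With x_i = (sqrt(210) + m_i)/d_i and (m_0, d_0) = (0, 1): a_0 = floor(sqrt(210)) = 14, since 14^2 = 196 <= 210 < 225 = 15^2.
Iterate m_{i+1} = d_i*a_i - m_i, d_{i+1} = (210 - m_{i+1}^2)/d_i, a_{i+1} = floor((a_0 + m_{i+1})/d_{i+1}):
  m_1 = 1*14 - 0 = 14, d_1 = (210 - 14^2)/1 = 14/1 = 14, a_1 = floor((14 + 14)/14) = 2.
  m_2 = 14*2 - 14 = 14, d_2 = (210 - 14^2)/14 = 14/14 = 1, a_2 = floor((14 + 14)/1) = 28.
  m_3 = 1*28 - 14 = 14, d_3 = (210 - 14^2)/1 = 14/1 = 14: (m_3, d_3) = (m_1, d_1) = (14, 14), so from here the quotients repeat a_1, a_2; the period length is 2.
So sqrt(210) = [14; (2, 28)] with period length k = 2.
k is even, so the fundamental solution of x^2 - 210y^2 = 1 is (p_{k-1}, q_{k-1}) = (p_1, q_1); compute convergents through index 1.
Convergents (p_i = a_i*p_{i-1} + p_{i-2}, q_i = a_i*q_{i-1} + q_{i-2} with p_{-2}=0, p_{-1}=1, q_{-2}=1, q_{-1}=0):
  i=0: a_0=14, p_0 = 14*1 + 0 = 14, q_0 = 14*0 + 1 = 1.
  i=1: a_1=2, p_1 = 2*14 + 1 = 29, q_1 = 2*1 + 0 = 2.
Check: 29^2 - 210*2^2 = 841 - 840 = 1, so (x, y) = (29, 2) solves the equation, and by the theorem it is the least positive solution.

(x, y) = (29, 2)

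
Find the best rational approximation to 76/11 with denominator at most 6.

41/6

Expand x = 76/11 as a continued fraction with the Euclidean algorithm:
  76 = 6*11 + 10, so a_0 = 6.
  11 = 1*10 + 1, so a_1 = 1.
  10 = 10*1 + 0, so a_2 = 10.
so x = [6; 1, 10].
Convergents (p_i = a_i*p_{i-1} + p_{i-2}, q_i = a_i*q_{i-1} + q_{i-2} with p_{-2}=0, p_{-1}=1, q_{-2}=1, q_{-1}=0), until the denominator exceeds 6:
  i=0: a_0=6, p_0 = 6*1 + 0 = 6, q_0 = 6*0 + 1 = 1.
  i=1: a_1=1, p_1 = 1*6 + 1 = 7, q_1 = 1*1 + 0 = 1.
  i=2: a_2=10, p_2 = 10*7 + 6 = 76, q_2 = 10*1 + 1 = 11.
q_2 = 11 > 6, so the last convergent with denominator <= 6 is p_1/q_1 = 7/1.
The closest fraction with denominator <= 6 is either p_1/q_1 or the intermediate fraction (k*p_1 + p_0)/(k*q_1 + q_0) with the largest k >= 1 whose denominator stays <= 6; these approach x as k grows, and every other convergent or intermediate fraction in range is farther away.
Largest k: floor((6 - q_0)/q_1) = floor((6 - 1)/1) = 5.
That gives (5*7 + 6)/(5*1 + 1) = 41/6.
Compare the errors: |x - 7/1| = |76*1 - 7*11|/(11*1) = 1/11, and |x - 41/6| = |76*6 - 41*11|/(11*6) = 5/66.
Cross-multiplying, 5*11 = 55 < 66 = 1*66, so 5/66 is smaller: the intermediate fraction 41/6 is closer to x than 7/1.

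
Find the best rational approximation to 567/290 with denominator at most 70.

Expand x = 567/290 as a continued fraction with the Euclidean algorithm:
  567 = 1*290 + 277, so a_0 = 1.
  290 = 1*277 + 13, so a_1 = 1.
  277 = 21*13 + 4, so a_2 = 21.
  13 = 3*4 + 1, so a_3 = 3.
  4 = 4*1 + 0, so a_4 = 4.
so x = [1; 1, 21, 3, 4].
Convergents (p_i = a_i*p_{i-1} + p_{i-2}, q_i = a_i*q_{i-1} + q_{i-2} with p_{-2}=0, p_{-1}=1, q_{-2}=1, q_{-1}=0), until the denominator exceeds 70:
  i=0: a_0=1, p_0 = 1*1 + 0 = 1, q_0 = 1*0 + 1 = 1.
  i=1: a_1=1, p_1 = 1*1 + 1 = 2, q_1 = 1*1 + 0 = 1.
  i=2: a_2=21, p_2 = 21*2 + 1 = 43, q_2 = 21*1 + 1 = 22.
  i=3: a_3=3, p_3 = 3*43 + 2 = 131, q_3 = 3*22 + 1 = 67.
  i=4: a_4=4, p_4 = 4*131 + 43 = 567, q_4 = 4*67 + 22 = 290.
q_4 = 290 > 70, so the last convergent with denominator <= 70 is p_3/q_3 = 131/67.
The closest fraction with denominator <= 70 is either p_3/q_3 or the intermediate fraction (k*p_3 + p_2)/(k*q_3 + q_2) with the largest k >= 1 whose denominator stays <= 70; these approach x as k grows, and every other convergent or intermediate fraction in range is farther away.
Largest k: floor((70 - q_2)/q_3) = floor((70 - 22)/67) = 0.
Since k = 0, no intermediate fraction beyond p_3/q_3 has denominator <= 70, so the convergent 131/67 is the closest (its error is |567*67 - 131*290|/(290*67) = 1/19430).

131/67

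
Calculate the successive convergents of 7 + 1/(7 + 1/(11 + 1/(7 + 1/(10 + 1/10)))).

Using the convergent recurrence p_i = a_i*p_{i-1} + p_{i-2}, q_i = a_i*q_{i-1} + q_{i-2} with p_{-2}=0, p_{-1}=1, q_{-2}=1, q_{-1}=0:
  i=0: a_0=7, p_0 = 7*1 + 0 = 7, q_0 = 7*0 + 1 = 1.
  i=1: a_1=7, p_1 = 7*7 + 1 = 50, q_1 = 7*1 + 0 = 7.
  i=2: a_2=11, p_2 = 11*50 + 7 = 557, q_2 = 11*7 + 1 = 78.
  i=3: a_3=7, p_3 = 7*557 + 50 = 3949, q_3 = 7*78 + 7 = 553.
  i=4: a_4=10, p_4 = 10*3949 + 557 = 40047, q_4 = 10*553 + 78 = 5608.
  i=5: a_5=10, p_5 = 10*40047 + 3949 = 404419, q_5 = 10*5608 + 553 = 56633.

7/1, 50/7, 557/78, 3949/553, 40047/5608, 404419/56633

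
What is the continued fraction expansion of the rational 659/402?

[1; 1, 1, 1, 3, 2, 1, 1, 6]

Run the Euclidean algorithm on 659 and 402; the successive quotients are the partial quotients a_0, a_1, ... (each step inverts the fractional part left over by the previous one):
  659 = 1*402 + 257, so a_0 = 1.
  402 = 1*257 + 145, so a_1 = 1.
  257 = 1*145 + 112, so a_2 = 1.
  145 = 1*112 + 33, so a_3 = 1.
  112 = 3*33 + 13, so a_4 = 3.
  33 = 2*13 + 7, so a_5 = 2.
  13 = 1*7 + 6, so a_6 = 1.
  7 = 1*6 + 1, so a_7 = 1.
  6 = 6*1 + 0, so a_8 = 6.
The remainder reaches 0 after 9 divisions, so the expansion has 9 partial quotients, read off in order.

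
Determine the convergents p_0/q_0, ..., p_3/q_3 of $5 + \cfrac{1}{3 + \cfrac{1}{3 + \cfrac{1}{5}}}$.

5/1, 16/3, 53/10, 281/53

Using the convergent recurrence p_i = a_i*p_{i-1} + p_{i-2}, q_i = a_i*q_{i-1} + q_{i-2} with p_{-2}=0, p_{-1}=1, q_{-2}=1, q_{-1}=0:
  i=0: a_0=5, p_0 = 5*1 + 0 = 5, q_0 = 5*0 + 1 = 1.
  i=1: a_1=3, p_1 = 3*5 + 1 = 16, q_1 = 3*1 + 0 = 3.
  i=2: a_2=3, p_2 = 3*16 + 5 = 53, q_2 = 3*3 + 1 = 10.
  i=3: a_3=5, p_3 = 5*53 + 16 = 281, q_3 = 5*10 + 3 = 53.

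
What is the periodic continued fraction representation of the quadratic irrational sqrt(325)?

[18; (36)]

Write x_i = (sqrt(325) + m_i)/d_i with (m_0, d_0) = (0, 1). a_0 = floor(sqrt(325)) = 18, since 18^2 = 324 <= 325 < 361 = 19^2.
Iterate m_{i+1} = d_i*a_i - m_i, d_{i+1} = (325 - m_{i+1}^2)/d_i, a_{i+1} = floor((a_0 + m_{i+1})/d_{i+1}):
  m_1 = 1*18 - 0 = 18, d_1 = (325 - 18^2)/1 = 1/1 = 1, a_1 = floor((18 + 18)/1) = 36.
  m_2 = 1*36 - 18 = 18, d_2 = (325 - 18^2)/1 = 1/1 = 1: (m_2, d_2) = (m_1, d_1) = (18, 1), so from here the quotient a_1 repeats; the period length is 1.
Hence the expansion of sqrt(325) is a_0 = 18 followed by the repeating block 36 (period 1).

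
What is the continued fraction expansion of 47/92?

Run the Euclidean algorithm on 47 and 92; the successive quotients are the partial quotients a_0, a_1, ... (each step inverts the fractional part left over by the previous one):
  47 = 0*92 + 47, so a_0 = 0.
  92 = 1*47 + 45, so a_1 = 1.
  47 = 1*45 + 2, so a_2 = 1.
  45 = 22*2 + 1, so a_3 = 22.
  2 = 2*1 + 0, so a_4 = 2.
The remainder reaches 0 after 5 divisions, so the expansion has 5 partial quotients, read off in order.

[0; 1, 1, 22, 2]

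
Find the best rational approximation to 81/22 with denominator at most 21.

Expand x = 81/22 as a continued fraction with the Euclidean algorithm:
  81 = 3*22 + 15, so a_0 = 3.
  22 = 1*15 + 7, so a_1 = 1.
  15 = 2*7 + 1, so a_2 = 2.
  7 = 7*1 + 0, so a_3 = 7.
so x = [3; 1, 2, 7].
Convergents (p_i = a_i*p_{i-1} + p_{i-2}, q_i = a_i*q_{i-1} + q_{i-2} with p_{-2}=0, p_{-1}=1, q_{-2}=1, q_{-1}=0), until the denominator exceeds 21:
  i=0: a_0=3, p_0 = 3*1 + 0 = 3, q_0 = 3*0 + 1 = 1.
  i=1: a_1=1, p_1 = 1*3 + 1 = 4, q_1 = 1*1 + 0 = 1.
  i=2: a_2=2, p_2 = 2*4 + 3 = 11, q_2 = 2*1 + 1 = 3.
  i=3: a_3=7, p_3 = 7*11 + 4 = 81, q_3 = 7*3 + 1 = 22.
q_3 = 22 > 21, so the last convergent with denominator <= 21 is p_2/q_2 = 11/3.
The closest fraction with denominator <= 21 is either p_2/q_2 or the intermediate fraction (k*p_2 + p_1)/(k*q_2 + q_1) with the largest k >= 1 whose denominator stays <= 21; these approach x as k grows, and every other convergent or intermediate fraction in range is farther away.
Largest k: floor((21 - q_1)/q_2) = floor((21 - 1)/3) = 6.
That gives (6*11 + 4)/(6*3 + 1) = 70/19.
Compare the errors: |x - 11/3| = |81*3 - 11*22|/(22*3) = 1/66, and |x - 70/19| = |81*19 - 70*22|/(22*19) = 1/418.
Cross-multiplying, 1*66 = 66 < 418 = 1*418, so 1/418 is smaller: the intermediate fraction 70/19 is closer to x than 11/3.

70/19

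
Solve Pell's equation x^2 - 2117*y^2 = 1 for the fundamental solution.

First expand sqrt(2117) as a continued fraction. With x_i = (sqrt(2117) + m_i)/d_i and (m_0, d_0) = (0, 1): a_0 = floor(sqrt(2117)) = 46, since 46^2 = 2116 <= 2117 < 2209 = 47^2.
Iterate m_{i+1} = d_i*a_i - m_i, d_{i+1} = (2117 - m_{i+1}^2)/d_i, a_{i+1} = floor((a_0 + m_{i+1})/d_{i+1}):
  m_1 = 1*46 - 0 = 46, d_1 = (2117 - 46^2)/1 = 1/1 = 1, a_1 = floor((46 + 46)/1) = 92.
  m_2 = 1*92 - 46 = 46, d_2 = (2117 - 46^2)/1 = 1/1 = 1: (m_2, d_2) = (m_1, d_1) = (46, 1), so from here the quotient a_1 repeats; the period length is 1.
So sqrt(2117) = [46; (92)] with period length k = 1.
k is odd, so (p_{k-1}, q_{k-1}) only solves x^2 - 2117y^2 = -1 and the fundamental solution of x^2 - 2117y^2 = 1 is (p_{2k-1}, q_{2k-1}) = (p_1, q_1); compute convergents through index 1, running through the period twice.
Convergents (p_i = a_i*p_{i-1} + p_{i-2}, q_i = a_i*q_{i-1} + q_{i-2} with p_{-2}=0, p_{-1}=1, q_{-2}=1, q_{-1}=0):
  i=0: a_0=46, p_0 = 46*1 + 0 = 46, q_0 = 46*0 + 1 = 1.
  i=1: a_1=92, p_1 = 92*46 + 1 = 4233, q_1 = 92*1 + 0 = 92.
Indeed p_0^2 - 2117*q_0^2 = 2116 - 2117 = -1, not +1.
Check: 4233^2 - 2117*92^2 = 17918289 - 17918288 = 1, so (x, y) = (4233, 92) solves the equation, and by the theorem it is the least positive solution.

(x, y) = (4233, 92)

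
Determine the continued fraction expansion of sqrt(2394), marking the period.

[48; (1, 12, 1, 96)]

Write x_i = (sqrt(2394) + m_i)/d_i with (m_0, d_0) = (0, 1). a_0 = floor(sqrt(2394)) = 48, since 48^2 = 2304 <= 2394 < 2401 = 49^2.
Iterate m_{i+1} = d_i*a_i - m_i, d_{i+1} = (2394 - m_{i+1}^2)/d_i, a_{i+1} = floor((a_0 + m_{i+1})/d_{i+1}):
  m_1 = 1*48 - 0 = 48, d_1 = (2394 - 48^2)/1 = 90/1 = 90, a_1 = floor((48 + 48)/90) = 1.
  m_2 = 90*1 - 48 = 42, d_2 = (2394 - 42^2)/90 = 630/90 = 7, a_2 = floor((48 + 42)/7) = 12.
  m_3 = 7*12 - 42 = 42, d_3 = (2394 - 42^2)/7 = 630/7 = 90, a_3 = floor((48 + 42)/90) = 1.
  m_4 = 90*1 - 42 = 48, d_4 = (2394 - 48^2)/90 = 90/90 = 1, a_4 = floor((48 + 48)/1) = 96.
  m_5 = 1*96 - 48 = 48, d_5 = (2394 - 48^2)/1 = 90/1 = 90: (m_5, d_5) = (m_1, d_1) = (48, 90), so from here the quotients repeat a_1, ..., a_4; the period length is 4.
Hence the expansion of sqrt(2394) is a_0 = 48 followed by the repeating block 1, 12, 1, 96 (period 4).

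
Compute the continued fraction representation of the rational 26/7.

[3; 1, 2, 2]

Run the Euclidean algorithm on 26 and 7; the successive quotients are the partial quotients a_0, a_1, ... (each step inverts the fractional part left over by the previous one):
  26 = 3*7 + 5, so a_0 = 3.
  7 = 1*5 + 2, so a_1 = 1.
  5 = 2*2 + 1, so a_2 = 2.
  2 = 2*1 + 0, so a_3 = 2.
The remainder reaches 0 after 4 divisions, so the expansion has 4 partial quotients, read off in order.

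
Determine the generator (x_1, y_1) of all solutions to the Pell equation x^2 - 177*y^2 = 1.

(x, y) = (62423, 4692)

First expand sqrt(177) as a continued fraction. With x_i = (sqrt(177) + m_i)/d_i and (m_0, d_0) = (0, 1): a_0 = floor(sqrt(177)) = 13, since 13^2 = 169 <= 177 < 196 = 14^2.
Iterate m_{i+1} = d_i*a_i - m_i, d_{i+1} = (177 - m_{i+1}^2)/d_i, a_{i+1} = floor((a_0 + m_{i+1})/d_{i+1}):
  m_1 = 1*13 - 0 = 13, d_1 = (177 - 13^2)/1 = 8/1 = 8, a_1 = floor((13 + 13)/8) = 3.
  m_2 = 8*3 - 13 = 11, d_2 = (177 - 11^2)/8 = 56/8 = 7, a_2 = floor((13 + 11)/7) = 3.
  m_3 = 7*3 - 11 = 10, d_3 = (177 - 10^2)/7 = 77/7 = 11, a_3 = floor((13 + 10)/11) = 2.
  m_4 = 11*2 - 10 = 12, d_4 = (177 - 12^2)/11 = 33/11 = 3, a_4 = floor((13 + 12)/3) = 8.
  m_5 = 3*8 - 12 = 12, d_5 = (177 - 12^2)/3 = 33/3 = 11, a_5 = floor((13 + 12)/11) = 2.
  m_6 = 11*2 - 12 = 10, d_6 = (177 - 10^2)/11 = 77/11 = 7, a_6 = floor((13 + 10)/7) = 3.
  m_7 = 7*3 - 10 = 11, d_7 = (177 - 11^2)/7 = 56/7 = 8, a_7 = floor((13 + 11)/8) = 3.
  m_8 = 8*3 - 11 = 13, d_8 = (177 - 13^2)/8 = 8/8 = 1, a_8 = floor((13 + 13)/1) = 26.
  m_9 = 1*26 - 13 = 13, d_9 = (177 - 13^2)/1 = 8/1 = 8: (m_9, d_9) = (m_1, d_1) = (13, 8), so from here the quotients repeat a_1, ..., a_8; the period length is 8.
So sqrt(177) = [13; (3, 3, 2, 8, 2, 3, 3, 26)] with period length k = 8.
k is even, so the fundamental solution of x^2 - 177y^2 = 1 is (p_{k-1}, q_{k-1}) = (p_7, q_7); compute convergents through index 7.
Convergents (p_i = a_i*p_{i-1} + p_{i-2}, q_i = a_i*q_{i-1} + q_{i-2} with p_{-2}=0, p_{-1}=1, q_{-2}=1, q_{-1}=0):
  i=0: a_0=13, p_0 = 13*1 + 0 = 13, q_0 = 13*0 + 1 = 1.
  i=1: a_1=3, p_1 = 3*13 + 1 = 40, q_1 = 3*1 + 0 = 3.
  i=2: a_2=3, p_2 = 3*40 + 13 = 133, q_2 = 3*3 + 1 = 10.
  i=3: a_3=2, p_3 = 2*133 + 40 = 306, q_3 = 2*10 + 3 = 23.
  i=4: a_4=8, p_4 = 8*306 + 133 = 2581, q_4 = 8*23 + 10 = 194.
  i=5: a_5=2, p_5 = 2*2581 + 306 = 5468, q_5 = 2*194 + 23 = 411.
  i=6: a_6=3, p_6 = 3*5468 + 2581 = 18985, q_6 = 3*411 + 194 = 1427.
  i=7: a_7=3, p_7 = 3*18985 + 5468 = 62423, q_7 = 3*1427 + 411 = 4692.
Check: 62423^2 - 177*4692^2 = 3896630929 - 3896630928 = 1, so (x, y) = (62423, 4692) solves the equation, and by the theorem it is the least positive solution.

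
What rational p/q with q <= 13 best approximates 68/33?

27/13

Expand x = 68/33 as a continued fraction with the Euclidean algorithm:
  68 = 2*33 + 2, so a_0 = 2.
  33 = 16*2 + 1, so a_1 = 16.
  2 = 2*1 + 0, so a_2 = 2.
so x = [2; 16, 2].
Convergents (p_i = a_i*p_{i-1} + p_{i-2}, q_i = a_i*q_{i-1} + q_{i-2} with p_{-2}=0, p_{-1}=1, q_{-2}=1, q_{-1}=0), until the denominator exceeds 13:
  i=0: a_0=2, p_0 = 2*1 + 0 = 2, q_0 = 2*0 + 1 = 1.
  i=1: a_1=16, p_1 = 16*2 + 1 = 33, q_1 = 16*1 + 0 = 16.
q_1 = 16 > 13, so the last convergent with denominator <= 13 is p_0/q_0 = 2/1.
The closest fraction with denominator <= 13 is either p_0/q_0 or the intermediate fraction (k*p_0 + p_{-1})/(k*q_0 + q_{-1}) with the largest k >= 1 whose denominator stays <= 13; these approach x as k grows, and every other convergent or intermediate fraction in range is farther away.
Largest k: floor((13 - q_{-1})/q_0) = floor((13 - 0)/1) = 13 (using the seeds p_{-1} = 1, q_{-1} = 0).
That gives (13*2 + 1)/(13*1 + 0) = 27/13.
Compare the errors: |x - 2/1| = |68*1 - 2*33|/(33*1) = 2/33, and |x - 27/13| = |68*13 - 27*33|/(33*13) = 7/429.
Cross-multiplying, 7*33 = 231 < 858 = 2*429, so 7/429 is smaller: the intermediate fraction 27/13 is closer to x than 2/1.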